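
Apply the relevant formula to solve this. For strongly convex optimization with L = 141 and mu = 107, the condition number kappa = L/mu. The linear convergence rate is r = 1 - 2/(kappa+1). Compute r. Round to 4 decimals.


Step 1: Compute the condition number.
kappa = L/mu = 141/107 = 1.3178
Step 2: Compute the convergence rate.
r = 1 - 2/(kappa + 1) = 1 - 2*mu/(L + mu) = (L - mu)/(L + mu) = 34/248 = 0.1371


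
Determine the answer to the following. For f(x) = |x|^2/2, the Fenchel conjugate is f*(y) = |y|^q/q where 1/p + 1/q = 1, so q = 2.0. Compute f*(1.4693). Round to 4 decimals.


The conjugate exponent q satisfies 1/p + 1/q = 1.
p = 2, so q = 2/(2 - 1) = 2.0
|y|^q = 1.4693^2.0 = 2.1588
f*(1.4693) = 2.1588 / 2.0 = 1.0794


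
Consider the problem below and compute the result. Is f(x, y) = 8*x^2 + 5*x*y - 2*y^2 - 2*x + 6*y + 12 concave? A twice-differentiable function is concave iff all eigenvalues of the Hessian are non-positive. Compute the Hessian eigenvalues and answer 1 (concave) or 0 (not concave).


The Hessian of f(x,y) = 8*x^2 + 5*x*y - 2*y^2 - 2*x + 6*y + 12 is:
H = [[16, 5], [5, -4]]
Trace = 16 - 4 = 12
Determinant = 16*-4 - (5)^2 = -89
Discriminant = (12)^2 - 4*-89 = 500.0
Eigenvalues: lambda_1 = -5.1803, lambda_2 = 17.1803
The function is not concave.

0


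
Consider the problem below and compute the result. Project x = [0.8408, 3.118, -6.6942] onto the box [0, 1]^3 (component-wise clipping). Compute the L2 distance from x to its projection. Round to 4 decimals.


Project each component onto [0, 1].
clip(0.8408) = 0.8408, clip(3.118) = 1.0, clip(-6.6942) = 0.0
Projection = [0.8408, 1.0, 0.0]
Squared diffs: [0.0, 4.4859, 44.8123]
Distance = sqrt(49.2982) = 7.0213


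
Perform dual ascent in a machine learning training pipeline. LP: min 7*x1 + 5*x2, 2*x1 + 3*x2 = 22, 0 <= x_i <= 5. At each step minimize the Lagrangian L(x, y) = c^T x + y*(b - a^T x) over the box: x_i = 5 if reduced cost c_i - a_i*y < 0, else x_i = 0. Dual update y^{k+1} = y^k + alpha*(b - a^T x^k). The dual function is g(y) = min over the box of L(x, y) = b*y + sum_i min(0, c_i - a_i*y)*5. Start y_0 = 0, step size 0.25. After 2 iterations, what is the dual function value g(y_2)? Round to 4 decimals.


Dual ascent for LP: min 7*x1 + 5*x2, 2*x1 + 3*x2 = 22, 0 <= x_i <= 5
Step 1: y^k = 0.0, reduced costs: (7.0, 5.0)
  x^k = (0.0, 0.0), subgradient = b - a^T x = 22.0
  y^{k+1} = 0.0 + 0.25*22.0 = 5.5
Step 2: y^k = 5.5, reduced costs: (-4.0, -11.5)
  x^k = (5.0, 5.0), subgradient = b - a^T x = -3.0
  y^{k+1} = 5.5 + 0.25*-3.0 = 4.75
Dual objective at y_2 = 4.75: reduced costs (-2.5, -9.25), box minimizer x = (5.0, 5.0)
g(y_2) = b*y + (c1 - a1*y)*x1 + (c2 - a2*y)*x2 = 22*4.75 + (-2.5)*5.0 + (-9.25)*5.0 = 104.5 - 12.5 - 46.25 = 45.75


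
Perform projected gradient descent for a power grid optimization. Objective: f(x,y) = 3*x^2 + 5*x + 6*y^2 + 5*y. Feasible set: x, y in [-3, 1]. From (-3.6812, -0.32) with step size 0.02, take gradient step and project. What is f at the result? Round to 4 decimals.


Step 1: Compute gradient at (-3.6812, -0.32).
grad_x = 2*3*-3.6812 + 5 = -17.0872
grad_y = 2*6*-0.32 + 5 = 1.16
Step 2: Gradient step.
x_raw = -3.6812 - 0.02*-17.0872 = -3.3395
y_raw = -0.32 - 0.02*1.16 = -0.3432
Step 3: Project onto [-3, 1].
x_proj = clip(-3.3395) = -3.0
y_proj = clip(-0.3432) = -0.3432
Step 4: Evaluate f.
f(-3.0, -0.3432) = 10.9907


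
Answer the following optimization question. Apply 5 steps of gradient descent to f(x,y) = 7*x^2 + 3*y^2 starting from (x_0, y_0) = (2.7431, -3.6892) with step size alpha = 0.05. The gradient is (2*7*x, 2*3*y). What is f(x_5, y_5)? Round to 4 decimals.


Gradient descent on f(x,y) = 7*x^2 + 3*y^2.
Starting point: (2.7431, -3.6892), alpha = 0.05
Step 1: grad_x = 2*7*2.7431 = 38.4034, grad_y = 2*3*-3.6892 = -22.1352
  x_1 = 2.7431 - 0.05*38.4034 = 0.8229
  y_1 = -3.6892 - 0.05*-22.1352 = -2.5824
Step 2: grad_x = 2*7*0.8229 = 11.521, grad_y = 2*3*-2.5824 = -15.4946
  x_2 = 0.8229 - 0.05*11.521 = 0.2469
  y_2 = -2.5824 - 0.05*-15.4946 = -1.8077
Step 3: grad_x = 2*7*0.2469 = 3.4563, grad_y = 2*3*-1.8077 = -10.8462
  x_3 = 0.2469 - 0.05*3.4563 = 0.0741
  y_3 = -1.8077 - 0.05*-10.8462 = -1.2654
Step 4: grad_x = 2*7*0.0741 = 1.0369, grad_y = 2*3*-1.2654 = -7.5924
  x_4 = 0.0741 - 0.05*1.0369 = 0.0222
  y_4 = -1.2654 - 0.05*-7.5924 = -0.8858
Step 5: grad_x = 2*7*0.0222 = 0.3111, grad_y = 2*3*-0.8858 = -5.3147
  x_5 = 0.0222 - 0.05*0.3111 = 0.0067
  y_5 = -0.8858 - 0.05*-5.3147 = -0.62
f(0.0067, -0.62) = 7*0.0067^2 + 3*(-0.62)^2 = 1.1537


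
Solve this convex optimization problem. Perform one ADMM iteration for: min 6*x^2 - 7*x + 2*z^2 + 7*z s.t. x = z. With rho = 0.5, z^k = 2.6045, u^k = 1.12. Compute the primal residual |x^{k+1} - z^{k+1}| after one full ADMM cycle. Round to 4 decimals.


ADMM iteration with rho = 0.5, z^k = 2.6045, u^k = 1.12
Step 1: x-update.
Minimize 6*x^2 - 7*x + (0.5/2)*(x - 2.6045 + 1.12)^2
FOC: (2*6 + 0.5)*x = 7 + 0.5*(2.6045 - 1.12)
x^{k+1} = 0.6194
Step 2: z-update.
Minimize 2*z^2 + 7*z + (0.5/2)*(0.6194 - z + 1.12)^2
FOC: (2*2 + 0.5)*z = -7 + 0.5*(0.6194 + 1.12)
z^{k+1} = -1.3623
Step 3: u-update.
u^{k+1} = 1.12 + 0.6194 + 1.3623 = 3.1017
Step 4: Primal residual = |0.6194 + 1.3623| = 1.9817


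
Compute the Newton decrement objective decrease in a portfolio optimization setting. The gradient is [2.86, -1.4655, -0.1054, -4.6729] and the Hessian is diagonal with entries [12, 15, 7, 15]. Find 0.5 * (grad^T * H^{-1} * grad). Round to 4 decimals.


Step 1: H is diagonal, so H^(-1) * g = [0.2383, -0.0977, -0.0151, -0.3115].
Step 2: g^T H^(-1) g = sum_i g_i^2 / H_ii
  = (2.86)^2/12 + (-1.4655)^2/15 + (-0.1054)^2/7 + (-4.6729)^2/15
  = 0.6816 + 0.1432 + 0.0016 + 1.4557 = 2.2821
Step 3: Objective decrease = 0.5 * g^T H^(-1) g = 1.1411


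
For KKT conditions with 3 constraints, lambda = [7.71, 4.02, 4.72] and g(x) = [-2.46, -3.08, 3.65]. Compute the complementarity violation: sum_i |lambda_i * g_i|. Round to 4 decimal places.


KKT complementary slackness check:
lambda_1 * g_1 = 7.71 * -2.46 = -18.9666
lambda_2 * g_2 = 4.02 * -3.08 = -12.3816
lambda_3 * g_3 = 4.72 * 3.65 = 17.228
Total violation = 18.9666 + 12.3816 + 17.228 = 48.5762


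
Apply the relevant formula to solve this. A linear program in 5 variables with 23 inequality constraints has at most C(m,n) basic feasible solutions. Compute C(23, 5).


Each vertex corresponds to some choice of n active constraints out of m, so the number of vertices is at most C(m, n) = m! / (n!(m-n)!).
m = 23, n = 5
Numerator: 23 * 22 * 21 * 20 * 19
Denominator: 5! = 120
C(23, 5) = 33649


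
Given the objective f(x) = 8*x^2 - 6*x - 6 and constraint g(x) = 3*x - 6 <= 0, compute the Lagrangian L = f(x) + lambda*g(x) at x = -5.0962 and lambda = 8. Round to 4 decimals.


Step 1: Evaluate f(x).
f(-5.0962) = 8*(-5.0962)^2 - 6*(-5.0962) - 6 = 232.3472
Step 2: Evaluate g(x).
g(-5.0962) = 3*-5.0962 - 6 = -21.2886
Step 3: Compute Lagrangian.
L = 232.3472 + 8*-21.2886 = 62.0384


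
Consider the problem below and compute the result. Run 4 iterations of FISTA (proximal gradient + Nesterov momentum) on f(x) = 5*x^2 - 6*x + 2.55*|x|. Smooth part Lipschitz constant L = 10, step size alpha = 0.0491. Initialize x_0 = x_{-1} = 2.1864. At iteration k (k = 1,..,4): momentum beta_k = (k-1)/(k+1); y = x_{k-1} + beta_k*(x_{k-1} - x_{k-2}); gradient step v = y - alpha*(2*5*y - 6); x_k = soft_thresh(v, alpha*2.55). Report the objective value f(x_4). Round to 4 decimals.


FISTA on f(x) = 5*x^2 - 6*x + 2.55*|x|
L = 10, alpha = 0.0491
Iteration 1: beta = 0.0, y = 2.1864 + 0.0*(2.1864 - 2.1864) = 2.1864
  grad(y) = 15.864, v = y - alpha*grad = 1.4075
  prox(v) = soft_thresh(1.4075, 0.1252) = 1.2823
Iteration 2: beta = 0.3333, y = 1.2823 + 0.3333*(1.2823 - 2.1864) = 0.9809
  grad(y) = 3.809, v = y - alpha*grad = 0.7939
  prox(v) = soft_thresh(0.7939, 0.1252) = 0.6687
Iteration 3: beta = 0.5, y = 0.6687 + 0.5*(0.6687 - 1.2823) = 0.3619
  grad(y) = -2.3813, v = y - alpha*grad = 0.4788
  prox(v) = soft_thresh(0.4788, 0.1252) = 0.3536
Iteration 4: beta = 0.6, y = 0.3536 + 0.6*(0.3536 - 0.6687) = 0.1645
  grad(y) = -4.3546, v = y - alpha*grad = 0.3783
  prox(v) = soft_thresh(0.3783, 0.1252) = 0.2531
f(x_4) = 5*0.2531^2 - 6*0.2531 + 2.55*|0.2531| = -0.5529


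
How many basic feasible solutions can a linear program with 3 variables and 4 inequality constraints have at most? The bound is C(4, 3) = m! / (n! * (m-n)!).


Each vertex corresponds to some choice of n active constraints out of m, so the number of vertices is at most C(m, n) = m! / (n!(m-n)!).
m = 4, n = 3
Numerator: 4 * 3 * 2
Denominator: 3! = 6
C(4, 3) = 4


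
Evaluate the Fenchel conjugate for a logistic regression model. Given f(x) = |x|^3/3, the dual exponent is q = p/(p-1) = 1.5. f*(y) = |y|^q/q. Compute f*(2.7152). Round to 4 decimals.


The conjugate exponent q satisfies 1/p + 1/q = 1.
p = 3, so q = 3/(3 - 1) = 1.5
|y|^q = 2.7152^1.5 = 4.4741
f*(2.7152) = 4.4741 / 1.5 = 2.9827


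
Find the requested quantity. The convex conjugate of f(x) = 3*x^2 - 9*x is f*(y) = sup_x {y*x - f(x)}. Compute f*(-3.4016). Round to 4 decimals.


f*(y) = sup_x {y*x - a*x^2 - b*x} = sup_x {(y-b)*x - a*x^2}
FOC: (y - b) - 2a*x = 0 => x* = (y - b)/(2a)
x* = (-3.4016 + 9)/(2*3) = 0.9331
f*(-3.4016) = (y-b)^2/(4a) = (-3.4016 + 9)^2/(4*3)
= 31.3421/12 = 2.6118


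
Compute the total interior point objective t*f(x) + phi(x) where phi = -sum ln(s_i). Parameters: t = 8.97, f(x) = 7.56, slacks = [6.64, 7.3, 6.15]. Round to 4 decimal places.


Step 1: Compute log-barrier.
ln values: [1.8931, 1.9879, 1.8165]
phi = -(1.8931 + 1.9879 + 1.8165) = -5.6974
Step 2: Compute augmented objective.
t*f(x) = 8.97*7.56 = 67.8132
Total = 67.8132 - 5.6974 = 62.1158


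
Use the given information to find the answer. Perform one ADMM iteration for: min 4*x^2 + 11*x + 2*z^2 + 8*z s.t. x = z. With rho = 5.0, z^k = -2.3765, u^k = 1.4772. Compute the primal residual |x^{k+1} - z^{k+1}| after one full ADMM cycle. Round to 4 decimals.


ADMM iteration with rho = 5.0, z^k = -2.3765, u^k = 1.4772
Step 1: x-update.
Minimize 4*x^2 + 11*x + (5.0/2)*(x + 2.3765 + 1.4772)^2
FOC: (2*4 + 5.0)*x = -11 + 5.0*(-2.3765 - 1.4772)
x^{k+1} = -2.3283
Step 2: z-update.
Minimize 2*z^2 + 8*z + (5.0/2)*(-2.3283 - z + 1.4772)^2
FOC: (2*2 + 5.0)*z = -8 + 5.0*(-2.3283 + 1.4772)
z^{k+1} = -1.3617
Step 3: u-update.
u^{k+1} = 1.4772 - 2.3283 + 1.3617 = 0.5106
Step 4: Primal residual = |-2.3283 + 1.3617| = 0.9666


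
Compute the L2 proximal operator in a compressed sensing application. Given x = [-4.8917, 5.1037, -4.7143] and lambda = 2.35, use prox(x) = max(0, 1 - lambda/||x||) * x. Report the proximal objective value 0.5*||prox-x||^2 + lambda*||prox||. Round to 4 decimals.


Step 1: Compute ||x||.
||x|| = 8.4971
Step 2: Compute scaling factor.
scale = max(0, 1 - 2.35/8.4971) = 0.7234
Step 3: prox(x) = [-3.5388, 3.6922, -3.4105]
||prox(x)|| = 6.1471
Step 4: Proximal objective.
0.5*||prox-x||^2 = 2.7613
lambda*||prox|| = 14.4457
Total = 17.207


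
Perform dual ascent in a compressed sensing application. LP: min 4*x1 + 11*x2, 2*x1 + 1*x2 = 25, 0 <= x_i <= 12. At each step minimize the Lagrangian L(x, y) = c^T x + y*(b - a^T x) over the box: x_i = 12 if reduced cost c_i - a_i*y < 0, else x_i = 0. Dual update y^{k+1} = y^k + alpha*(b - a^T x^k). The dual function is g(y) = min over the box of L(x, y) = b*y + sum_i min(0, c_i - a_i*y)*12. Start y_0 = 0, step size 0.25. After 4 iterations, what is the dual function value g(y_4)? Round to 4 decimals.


Dual ascent for LP: min 4*x1 + 11*x2, 2*x1 + 1*x2 = 25, 0 <= x_i <= 12
Step 1: y^k = 0.0, reduced costs: (4.0, 11.0)
  x^k = (0.0, 0.0), subgradient = b - a^T x = 25.0
  y^{k+1} = 0.0 + 0.25*25.0 = 6.25
Step 2: y^k = 6.25, reduced costs: (-8.5, 4.75)
  x^k = (12.0, 0.0), subgradient = b - a^T x = 1.0
  y^{k+1} = 6.25 + 0.25*1.0 = 6.5
Step 3: y^k = 6.5, reduced costs: (-9.0, 4.5)
  x^k = (12.0, 0.0), subgradient = b - a^T x = 1.0
  y^{k+1} = 6.5 + 0.25*1.0 = 6.75
Step 4: y^k = 6.75, reduced costs: (-9.5, 4.25)
  x^k = (12.0, 0.0), subgradient = b - a^T x = 1.0
  y^{k+1} = 6.75 + 0.25*1.0 = 7.0
Dual objective at y_4 = 7.0: reduced costs (-10.0, 4.0), box minimizer x = (12.0, 0.0)
g(y_4) = b*y + (c1 - a1*y)*x1 + (c2 - a2*y)*x2 = 25*7.0 + (-10.0)*12.0 + 4.0*0.0 = 175.0 - 120.0 + 0.0 = 55.0


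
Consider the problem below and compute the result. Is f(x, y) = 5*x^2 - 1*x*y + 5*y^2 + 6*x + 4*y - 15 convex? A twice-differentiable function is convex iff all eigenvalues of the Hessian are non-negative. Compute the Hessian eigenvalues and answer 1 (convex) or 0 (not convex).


The Hessian of f(x,y) = 5*x^2 - 1*x*y + 5*y^2 + 6*x + 4*y - 15 is:
H = [[10, -1], [-1, 10]]
Trace = 10 + 10 = 20
Determinant = 10*10 - (-1)^2 = 99
Discriminant = (20)^2 - 4*99 = 4.0
Eigenvalues: lambda_1 = 9.0, lambda_2 = 11.0
The function is convex.

1


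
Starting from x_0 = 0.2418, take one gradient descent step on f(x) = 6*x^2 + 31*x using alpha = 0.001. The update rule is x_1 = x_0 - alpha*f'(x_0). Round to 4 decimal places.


We compute the gradient at x_0 and apply the update.
f'(x) = 12*x + 31
f'(0.2418) = 12*0.2418 + 31 = 33.9016
x_1 = 0.2418 - 0.001*33.9016 = 0.2079


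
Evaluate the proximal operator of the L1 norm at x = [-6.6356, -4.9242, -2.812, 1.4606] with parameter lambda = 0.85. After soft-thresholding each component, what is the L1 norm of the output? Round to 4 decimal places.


Soft-thresholding with lambda = 0.85:
prox(-6.6356) = sign(-6.6356)*max(|-6.6356| - 0.85, 0) = -5.7856
prox(-4.9242) = sign(-4.9242)*max(|-4.9242| - 0.85, 0) = -4.0742
prox(-2.812) = sign(-2.812)*max(|-2.812| - 0.85, 0) = -1.962
prox(1.4606) = sign(1.4606)*max(|1.4606| - 0.85, 0) = 0.6106
prox(x) = [-5.7856, -4.0742, -1.962, 0.6106]
||prox(x)||_1 = 5.7856 + 4.0742 + 1.962 + 0.6106 = 12.4324


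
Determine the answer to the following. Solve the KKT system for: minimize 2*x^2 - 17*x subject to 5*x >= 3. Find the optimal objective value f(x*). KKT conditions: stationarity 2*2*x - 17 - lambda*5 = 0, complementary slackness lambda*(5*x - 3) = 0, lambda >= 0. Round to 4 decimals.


Step 1: Try lambda = 0 (constraint inactive).
Stationarity: 2*2*x - 17 = 0
x* = 17/(2*2) = 4.25
Check constraint: 5*4.25 = 21.25 >= 3 -- satisfied.
Step 2: Compute optimal value.
f(x*) = 2*4.25^2 - 17*4.25 = -36.125


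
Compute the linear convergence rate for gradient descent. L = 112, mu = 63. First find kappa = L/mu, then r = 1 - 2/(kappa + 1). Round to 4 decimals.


Step 1: Compute the condition number.
kappa = L/mu = 112/63 = 1.7778
Step 2: Compute the convergence rate.
r = 1 - 2/(kappa + 1) = 1 - 2*mu/(L + mu) = (L - mu)/(L + mu) = 49/175 = 0.28


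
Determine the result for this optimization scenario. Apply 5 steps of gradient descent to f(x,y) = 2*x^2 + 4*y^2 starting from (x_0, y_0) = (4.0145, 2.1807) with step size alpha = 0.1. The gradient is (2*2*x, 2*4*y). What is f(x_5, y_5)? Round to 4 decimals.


Gradient descent on f(x,y) = 2*x^2 + 4*y^2.
Starting point: (4.0145, 2.1807), alpha = 0.1
Step 1: grad_x = 2*2*4.0145 = 16.058, grad_y = 2*4*2.1807 = 17.4456
  x_1 = 4.0145 - 0.1*16.058 = 2.4087
  y_1 = 2.1807 - 0.1*17.4456 = 0.4361
Step 2: grad_x = 2*2*2.4087 = 9.6348, grad_y = 2*4*0.4361 = 3.4891
  x_2 = 2.4087 - 0.1*9.6348 = 1.4452
  y_2 = 0.4361 - 0.1*3.4891 = 0.0872
Step 3: grad_x = 2*2*1.4452 = 5.7809, grad_y = 2*4*0.0872 = 0.6978
  x_3 = 1.4452 - 0.1*5.7809 = 0.8671
  y_3 = 0.0872 - 0.1*0.6978 = 0.0174
Step 4: grad_x = 2*2*0.8671 = 3.4685, grad_y = 2*4*0.0174 = 0.1396
  x_4 = 0.8671 - 0.1*3.4685 = 0.5203
  y_4 = 0.0174 - 0.1*0.1396 = 0.0035
Step 5: grad_x = 2*2*0.5203 = 2.0811, grad_y = 2*4*0.0035 = 0.0279
  x_5 = 0.5203 - 0.1*2.0811 = 0.3122
  y_5 = 0.0035 - 0.1*0.0279 = 0.0007
f(0.3122, 0.0007) = 2*0.3122^2 + 4*0.0007^2 = 0.1949


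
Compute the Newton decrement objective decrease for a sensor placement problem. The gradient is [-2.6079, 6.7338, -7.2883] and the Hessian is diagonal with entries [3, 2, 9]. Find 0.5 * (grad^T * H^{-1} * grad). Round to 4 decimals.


Step 1: H is diagonal, so H^(-1) * g = [-0.8693, 3.3669, -0.8098].
Step 2: g^T H^(-1) g = sum_i g_i^2 / H_ii
  = (-2.6079)^2/3 + (6.7338)^2/2 + (-7.2883)^2/9
  = 2.267 + 22.672 + 5.9021 = 30.8412
Step 3: Objective decrease = 0.5 * g^T H^(-1) g = 15.4206


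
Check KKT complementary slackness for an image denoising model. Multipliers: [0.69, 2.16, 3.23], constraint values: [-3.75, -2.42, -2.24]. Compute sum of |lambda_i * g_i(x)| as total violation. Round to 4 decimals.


KKT complementary slackness check:
lambda_1 * g_1 = 0.69 * -3.75 = -2.5875
lambda_2 * g_2 = 2.16 * -2.42 = -5.2272
lambda_3 * g_3 = 3.23 * -2.24 = -7.2352
Total violation = 2.5875 + 5.2272 + 7.2352 = 15.0499


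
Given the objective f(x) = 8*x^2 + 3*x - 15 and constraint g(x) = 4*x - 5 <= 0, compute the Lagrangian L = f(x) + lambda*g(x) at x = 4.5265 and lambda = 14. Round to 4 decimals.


Step 1: Evaluate f(x).
f(4.5265) = 8*4.5265^2 + 3*4.5265 - 15 = 162.4931
Step 2: Evaluate g(x).
g(4.5265) = 4*4.5265 - 5 = 13.106
Step 3: Compute Lagrangian.
L = 162.4931 + 14*13.106 = 345.9771


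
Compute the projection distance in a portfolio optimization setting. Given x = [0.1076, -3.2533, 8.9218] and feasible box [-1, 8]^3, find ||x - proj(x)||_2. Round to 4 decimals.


Project each component onto [-1, 8].
clip(0.1076) = 0.1076, clip(-3.2533) = -1.0, clip(8.9218) = 8.0
Projection = [0.1076, -1.0, 8.0]
Squared diffs: [0.0, 5.0774, 0.8497]
Distance = sqrt(5.9271) = 2.4346


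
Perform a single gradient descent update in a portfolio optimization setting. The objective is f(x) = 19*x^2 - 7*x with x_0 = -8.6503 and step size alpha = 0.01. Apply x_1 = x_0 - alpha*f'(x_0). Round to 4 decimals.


We compute the gradient at x_0 and apply the update.
f'(x) = 38*x - 7
f'(-8.6503) = 38*-8.6503 - 7 = -335.7114
x_1 = -8.6503 - 0.01*-335.7114 = -5.2932


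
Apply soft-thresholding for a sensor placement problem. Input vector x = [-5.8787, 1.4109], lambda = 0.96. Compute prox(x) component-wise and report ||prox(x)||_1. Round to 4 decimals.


Soft-thresholding with lambda = 0.96:
prox(-5.8787) = sign(-5.8787)*max(|-5.8787| - 0.96, 0) = -4.9187
prox(1.4109) = sign(1.4109)*max(|1.4109| - 0.96, 0) = 0.4509
prox(x) = [-4.9187, 0.4509]
||prox(x)||_1 = 4.9187 + 0.4509 = 5.3696


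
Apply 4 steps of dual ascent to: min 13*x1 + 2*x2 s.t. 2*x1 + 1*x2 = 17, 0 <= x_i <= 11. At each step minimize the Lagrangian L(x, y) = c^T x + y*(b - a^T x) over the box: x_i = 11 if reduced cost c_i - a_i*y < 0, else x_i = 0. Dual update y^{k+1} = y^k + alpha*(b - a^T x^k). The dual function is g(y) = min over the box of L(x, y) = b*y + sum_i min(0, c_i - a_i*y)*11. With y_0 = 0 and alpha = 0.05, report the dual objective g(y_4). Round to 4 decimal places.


Dual ascent for LP: min 13*x1 + 2*x2, 2*x1 + 1*x2 = 17, 0 <= x_i <= 11
Step 1: y^k = 0.0, reduced costs: (13.0, 2.0)
  x^k = (0.0, 0.0), subgradient = b - a^T x = 17.0
  y^{k+1} = 0.0 + 0.05*17.0 = 0.85
Step 2: y^k = 0.85, reduced costs: (11.3, 1.15)
  x^k = (0.0, 0.0), subgradient = b - a^T x = 17.0
  y^{k+1} = 0.85 + 0.05*17.0 = 1.7
Step 3: y^k = 1.7, reduced costs: (9.6, 0.3)
  x^k = (0.0, 0.0), subgradient = b - a^T x = 17.0
  y^{k+1} = 1.7 + 0.05*17.0 = 2.55
Step 4: y^k = 2.55, reduced costs: (7.9, -0.55)
  x^k = (0.0, 11.0), subgradient = b - a^T x = 6.0
  y^{k+1} = 2.55 + 0.05*6.0 = 2.85
Dual objective at y_4 = 2.85: reduced costs (7.3, -0.85), box minimizer x = (0.0, 11.0)
g(y_4) = b*y + (c1 - a1*y)*x1 + (c2 - a2*y)*x2 = 17*2.85 + 7.3*0.0 + (-0.85)*11.0 = 48.45 + 0.0 - 9.35 = 39.1


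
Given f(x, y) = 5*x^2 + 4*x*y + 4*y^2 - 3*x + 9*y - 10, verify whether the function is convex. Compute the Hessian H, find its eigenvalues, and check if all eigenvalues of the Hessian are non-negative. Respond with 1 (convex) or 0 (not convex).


The Hessian of f(x,y) = 5*x^2 + 4*x*y + 4*y^2 - 3*x + 9*y - 10 is:
H = [[10, 4], [4, 8]]
Trace = 10 + 8 = 18
Determinant = 10*8 - (4)^2 = 64
Discriminant = (18)^2 - 4*64 = 68.0
Eigenvalues: lambda_1 = 4.8769, lambda_2 = 13.1231
The function is convex.

1


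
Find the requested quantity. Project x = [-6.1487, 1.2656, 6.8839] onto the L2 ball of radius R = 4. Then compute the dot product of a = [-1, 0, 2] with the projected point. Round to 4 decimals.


Step 1: Compute ||x|| (intermediates to 6 decimals).
||x|| = sqrt((-6.1487)^2 + 1.2656^2 + 6.8839^2) = 9.316455
Step 2: Project.
Since ||x|| > R, scale = R/||x|| = 4/9.316455 = 0.429348, proj(x) = scale * x
proj(x) = [-2.639932, 0.543383, 2.955589]
Step 3: Dot product.
a^T * proj(x) = -1*(-2.639932) + 0*0.543383 + 2*2.955589 = 8.5511


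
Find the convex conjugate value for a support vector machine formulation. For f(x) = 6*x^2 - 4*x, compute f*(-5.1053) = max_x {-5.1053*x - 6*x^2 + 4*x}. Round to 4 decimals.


f*(y) = sup_x {y*x - a*x^2 - b*x} = sup_x {(y-b)*x - a*x^2}
FOC: (y - b) - 2a*x = 0 => x* = (y - b)/(2a)
x* = (-5.1053 + 4)/(2*6) = -0.0921
f*(-5.1053) = (y-b)^2/(4a) = (-5.1053 + 4)^2/(4*6)
= 1.2217/24 = 0.0509


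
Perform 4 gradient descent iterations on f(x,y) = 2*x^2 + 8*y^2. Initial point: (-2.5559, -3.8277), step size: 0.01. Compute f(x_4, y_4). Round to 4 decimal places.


Gradient descent on f(x,y) = 2*x^2 + 8*y^2.
Starting point: (-2.5559, -3.8277), alpha = 0.01
Step 1: grad_x = 2*2*-2.5559 = -10.2236, grad_y = 2*8*-3.8277 = -61.2432
  x_1 = -2.5559 - 0.01*-10.2236 = -2.4537
  y_1 = -3.8277 - 0.01*-61.2432 = -3.2153
Step 2: grad_x = 2*2*-2.4537 = -9.8147, grad_y = 2*8*-3.2153 = -51.4443
  x_2 = -2.4537 - 0.01*-9.8147 = -2.3555
  y_2 = -3.2153 - 0.01*-51.4443 = -2.7008
Step 3: grad_x = 2*2*-2.3555 = -9.4221, grad_y = 2*8*-2.7008 = -43.2132
  x_3 = -2.3555 - 0.01*-9.4221 = -2.2613
  y_3 = -2.7008 - 0.01*-43.2132 = -2.2687
Step 4: grad_x = 2*2*-2.2613 = -9.0452, grad_y = 2*8*-2.2687 = -36.2991
  x_4 = -2.2613 - 0.01*-9.0452 = -2.1708
  y_4 = -2.2687 - 0.01*-36.2991 = -1.9057
f(-2.1708, -1.9057) = 2*(-2.1708)^2 + 8*(-1.9057)^2 = 38.4787


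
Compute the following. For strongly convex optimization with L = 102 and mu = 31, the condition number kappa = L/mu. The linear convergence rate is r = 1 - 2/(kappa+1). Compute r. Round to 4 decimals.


Step 1: Compute the condition number.
kappa = L/mu = 102/31 = 3.2903
Step 2: Compute the convergence rate.
r = 1 - 2/(kappa + 1) = 1 - 2*mu/(L + mu) = (L - mu)/(L + mu) = 71/133 = 0.5338


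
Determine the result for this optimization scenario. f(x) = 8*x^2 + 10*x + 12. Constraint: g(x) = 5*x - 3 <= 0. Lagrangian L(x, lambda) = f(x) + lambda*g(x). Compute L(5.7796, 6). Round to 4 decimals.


Step 1: Evaluate f(x).
f(5.7796) = 8*5.7796^2 + 10*5.7796 + 12 = 337.0262
Step 2: Evaluate g(x).
g(5.7796) = 5*5.7796 - 3 = 25.898
Step 3: Compute Lagrangian.
L = 337.0262 + 6*25.898 = 492.4142


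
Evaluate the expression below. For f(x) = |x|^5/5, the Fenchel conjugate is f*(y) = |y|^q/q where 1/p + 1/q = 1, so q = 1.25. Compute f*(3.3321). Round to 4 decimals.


The conjugate exponent q satisfies 1/p + 1/q = 1.
p = 5, so q = 5/(5 - 1) = 1.25
|y|^q = 3.3321^1.25 = 4.5019
f*(3.3321) = 4.5019 / 1.25 = 3.6015


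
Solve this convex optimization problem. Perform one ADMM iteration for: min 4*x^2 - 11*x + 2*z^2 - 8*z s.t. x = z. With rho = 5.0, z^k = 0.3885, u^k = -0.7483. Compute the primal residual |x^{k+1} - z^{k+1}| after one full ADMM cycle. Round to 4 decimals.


ADMM iteration with rho = 5.0, z^k = 0.3885, u^k = -0.7483
Step 1: x-update.
Minimize 4*x^2 - 11*x + (5.0/2)*(x - 0.3885 - 0.7483)^2
FOC: (2*4 + 5.0)*x = 11 + 5.0*(0.3885 + 0.7483)
x^{k+1} = 1.2834
Step 2: z-update.
Minimize 2*z^2 - 8*z + (5.0/2)*(1.2834 - z - 0.7483)^2
FOC: (2*2 + 5.0)*z = 8 + 5.0*(1.2834 - 0.7483)
z^{k+1} = 1.1862
Step 3: u-update.
u^{k+1} = -0.7483 + 1.2834 - 1.1862 = -0.6511
Step 4: Primal residual = |1.2834 - 1.1862| = 0.0972


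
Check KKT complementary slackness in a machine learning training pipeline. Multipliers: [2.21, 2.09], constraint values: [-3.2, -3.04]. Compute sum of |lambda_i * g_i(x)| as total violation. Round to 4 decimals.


KKT complementary slackness check:
lambda_1 * g_1 = 2.21 * -3.2 = -7.072
lambda_2 * g_2 = 2.09 * -3.04 = -6.3536
Total violation = 7.072 + 6.3536 = 13.4256


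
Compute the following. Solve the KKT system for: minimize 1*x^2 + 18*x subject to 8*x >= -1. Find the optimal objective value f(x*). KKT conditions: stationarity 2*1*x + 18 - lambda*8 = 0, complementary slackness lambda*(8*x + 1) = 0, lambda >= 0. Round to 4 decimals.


Step 1: Try lambda = 0 (constraint inactive).
x_unc = -18/(2*1) = -9.0
Check: 8*-9.0 = -72.0 < -1 -- violated!
Step 2: Constraint must be active: 8*x = -1
x* = -1/8 = -0.125
lambda = (2*1*(-0.125) + 18)/8 = 2.2188
Step 3: Compute optimal value.
f(x*) = 1*(-0.125)^2 + 18*(-0.125) = -2.2344


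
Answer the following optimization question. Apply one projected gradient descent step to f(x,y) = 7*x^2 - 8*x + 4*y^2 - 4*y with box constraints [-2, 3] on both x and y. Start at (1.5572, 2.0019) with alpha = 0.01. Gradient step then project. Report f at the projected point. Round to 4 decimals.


Step 1: Compute gradient at (1.5572, 2.0019).
grad_x = 2*7*1.5572 - 8 = 13.8008
grad_y = 2*4*2.0019 - 4 = 12.0152
Step 2: Gradient step.
x_raw = 1.5572 - 0.01*13.8008 = 1.4192
y_raw = 2.0019 - 0.01*12.0152 = 1.8817
Step 3: Project onto [-2, 3].
x_proj = clip(1.4192) = 1.4192
y_proj = clip(1.8817) = 1.8817
Step 4: Evaluate f.
f(1.4192, 1.8817) = 9.3821


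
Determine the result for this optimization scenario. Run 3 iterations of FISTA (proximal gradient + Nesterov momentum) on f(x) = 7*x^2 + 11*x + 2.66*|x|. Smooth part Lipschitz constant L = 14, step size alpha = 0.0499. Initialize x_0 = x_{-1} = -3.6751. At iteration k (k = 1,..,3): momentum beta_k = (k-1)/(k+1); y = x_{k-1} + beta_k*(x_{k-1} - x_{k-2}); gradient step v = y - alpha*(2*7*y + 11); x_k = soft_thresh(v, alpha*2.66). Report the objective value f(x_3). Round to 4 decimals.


FISTA on f(x) = 7*x^2 + 11*x + 2.66*|x|
L = 14, alpha = 0.0499
Iteration 1: beta = 0.0, y = -3.6751 + 0.0*(-3.6751 + 3.6751) = -3.6751
  grad(y) = -40.4514, v = y - alpha*grad = -1.6566
  prox(v) = soft_thresh(-1.6566, 0.1327) = -1.5238
Iteration 2: beta = 0.3333, y = -1.5238 + 0.3333*(-1.5238 + 3.6751) = -0.8068
  grad(y) = -0.2946, v = y - alpha*grad = -0.7921
  prox(v) = soft_thresh(-0.7921, 0.1327) = -0.6593
Iteration 3: beta = 0.5, y = -0.6593 + 0.5*(-0.6593 + 1.5238) = -0.2271
  grad(y) = 7.8211, v = y - alpha*grad = -0.6173
  prox(v) = soft_thresh(-0.6173, 0.1327) = -0.4846
f(x_3) = 7*(-0.4846)^2 + 11*(-0.4846) + 2.66*|-0.4846| = -2.3977


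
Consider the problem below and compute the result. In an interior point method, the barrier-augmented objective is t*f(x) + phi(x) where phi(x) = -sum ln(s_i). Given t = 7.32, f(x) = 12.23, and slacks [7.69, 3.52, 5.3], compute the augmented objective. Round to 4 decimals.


Step 1: Compute log-barrier.
ln values: [2.0399, 1.2585, 1.6677]
phi = -(2.0399 + 1.2585 + 1.6677) = -4.9661
Step 2: Compute augmented objective.
t*f(x) = 7.32*12.23 = 89.5236
Total = 89.5236 - 4.9661 = 84.5575


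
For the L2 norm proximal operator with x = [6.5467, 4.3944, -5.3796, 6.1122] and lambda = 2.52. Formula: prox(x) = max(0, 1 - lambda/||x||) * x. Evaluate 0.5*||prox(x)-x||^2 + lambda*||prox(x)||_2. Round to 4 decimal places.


Step 1: Compute ||x||.
||x|| = 11.3344
Step 2: Compute scaling factor.
scale = max(0, 1 - 2.52/11.3344) = 0.7777
Step 3: prox(x) = [5.0912, 3.4174, -4.1835, 4.7533]
||prox(x)|| = 8.8144
Step 4: Proximal objective.
0.5*||prox-x||^2 = 3.1752
lambda*||prox|| = 22.2123
Total = 25.3875


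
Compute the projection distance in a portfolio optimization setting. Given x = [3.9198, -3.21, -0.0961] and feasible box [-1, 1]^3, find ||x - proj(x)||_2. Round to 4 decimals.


Project each component onto [-1, 1].
clip(3.9198) = 1.0, clip(-3.21) = -1.0, clip(-0.0961) = -0.0961
Projection = [1.0, -1.0, -0.0961]
Squared diffs: [8.5252, 4.8841, 0.0]
Distance = sqrt(13.4093) = 3.6619


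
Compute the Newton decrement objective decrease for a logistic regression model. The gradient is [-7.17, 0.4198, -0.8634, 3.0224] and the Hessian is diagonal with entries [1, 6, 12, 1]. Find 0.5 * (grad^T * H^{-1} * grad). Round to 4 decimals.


Step 1: H is diagonal, so H^(-1) * g = [-7.17, 0.07, -0.072, 3.0224].
Step 2: g^T H^(-1) g = sum_i g_i^2 / H_ii
  = (-7.17)^2/1 + (0.4198)^2/6 + (-0.8634)^2/12 + (3.0224)^2/1
  = 51.4089 + 0.0294 + 0.0621 + 9.1349 = 60.6353
Step 3: Objective decrease = 0.5 * g^T H^(-1) g = 30.3176


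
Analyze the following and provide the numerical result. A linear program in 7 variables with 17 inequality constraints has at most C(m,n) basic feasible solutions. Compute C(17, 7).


Each vertex corresponds to some choice of n active constraints out of m, so the number of vertices is at most C(m, n) = m! / (n!(m-n)!).
m = 17, n = 7
Numerator: 17 * 16 * 15 * 14 * 13 * 12 * 11
Denominator: 7! = 5040
C(17, 7) = 19448


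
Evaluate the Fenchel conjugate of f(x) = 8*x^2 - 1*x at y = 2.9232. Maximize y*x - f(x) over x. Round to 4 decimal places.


f*(y) = sup_x {y*x - a*x^2 - b*x} = sup_x {(y-b)*x - a*x^2}
FOC: (y - b) - 2a*x = 0 => x* = (y - b)/(2a)
x* = (2.9232 + 1)/(2*8) = 0.2452
f*(2.9232) = (y-b)^2/(4a) = (2.9232 + 1)^2/(4*8)
= 15.3915/32 = 0.481


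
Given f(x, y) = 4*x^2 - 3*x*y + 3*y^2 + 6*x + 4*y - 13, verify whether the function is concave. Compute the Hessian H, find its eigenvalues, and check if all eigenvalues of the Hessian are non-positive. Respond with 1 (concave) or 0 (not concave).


The Hessian of f(x,y) = 4*x^2 - 3*x*y + 3*y^2 + 6*x + 4*y - 13 is:
H = [[8, -3], [-3, 6]]
Trace = 8 + 6 = 14
Determinant = 8*6 - (-3)^2 = 39
Discriminant = (14)^2 - 4*39 = 40.0
Eigenvalues: lambda_1 = 3.8377, lambda_2 = 10.1623
The function is not concave.

0


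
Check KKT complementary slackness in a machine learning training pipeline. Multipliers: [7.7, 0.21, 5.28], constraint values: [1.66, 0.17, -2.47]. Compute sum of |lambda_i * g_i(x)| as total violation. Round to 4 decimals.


KKT complementary slackness check:
lambda_1 * g_1 = 7.7 * 1.66 = 12.782
lambda_2 * g_2 = 0.21 * 0.17 = 0.0357
lambda_3 * g_3 = 5.28 * -2.47 = -13.0416
Total violation = 12.782 + 0.0357 + 13.0416 = 25.8593


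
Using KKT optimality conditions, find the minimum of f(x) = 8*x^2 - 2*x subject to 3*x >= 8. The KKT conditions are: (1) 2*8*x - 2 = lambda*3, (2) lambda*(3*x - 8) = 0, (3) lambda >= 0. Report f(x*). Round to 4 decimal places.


Step 1: Try lambda = 0 (constraint inactive).
x_unc = 2/(2*8) = 0.125
Check: 3*0.125 = 0.375 < 8 -- violated!
Step 2: Constraint must be active: 3*x = 8
x* = 8/3 = 2.6667 (rounded; the exact value 8/3 is used below)
lambda = (2*8*(8/3) - 2)/3 = 13.5556
Step 3: Compute optimal value.
f(x*) = 8*(8/3)^2 - 2*(8/3) = 51.5556


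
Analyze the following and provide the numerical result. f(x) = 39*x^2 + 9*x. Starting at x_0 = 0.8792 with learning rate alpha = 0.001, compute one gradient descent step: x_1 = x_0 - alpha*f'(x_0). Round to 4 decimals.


We compute the gradient at x_0 and apply the update.
f'(x) = 78*x + 9
f'(0.8792) = 78*0.8792 + 9 = 77.5776
x_1 = 0.8792 - 0.001*77.5776 = 0.8016


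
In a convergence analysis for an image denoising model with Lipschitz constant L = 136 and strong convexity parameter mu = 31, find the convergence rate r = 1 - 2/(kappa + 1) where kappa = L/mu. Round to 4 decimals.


Step 1: Compute the condition number.
kappa = L/mu = 136/31 = 4.3871
Step 2: Compute the convergence rate.
r = 1 - 2/(kappa + 1) = 1 - 2*mu/(L + mu) = (L - mu)/(L + mu) = 105/167 = 0.6287


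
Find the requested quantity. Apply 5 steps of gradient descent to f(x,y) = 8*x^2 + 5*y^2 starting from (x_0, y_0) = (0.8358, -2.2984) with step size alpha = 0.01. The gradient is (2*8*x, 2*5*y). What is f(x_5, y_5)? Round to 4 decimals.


Gradient descent on f(x,y) = 8*x^2 + 5*y^2.
Starting point: (0.8358, -2.2984), alpha = 0.01
Step 1: grad_x = 2*8*0.8358 = 13.3728, grad_y = 2*5*-2.2984 = -22.984
  x_1 = 0.8358 - 0.01*13.3728 = 0.7021
  y_1 = -2.2984 - 0.01*-22.984 = -2.0686
Step 2: grad_x = 2*8*0.7021 = 11.2332, grad_y = 2*5*-2.0686 = -20.6856
  x_2 = 0.7021 - 0.01*11.2332 = 0.5897
  y_2 = -2.0686 - 0.01*-20.6856 = -1.8617
Step 3: grad_x = 2*8*0.5897 = 9.4358, grad_y = 2*5*-1.8617 = -18.617
  x_3 = 0.5897 - 0.01*9.4358 = 0.4954
  y_3 = -1.8617 - 0.01*-18.617 = -1.6755
Step 4: grad_x = 2*8*0.4954 = 7.9261, grad_y = 2*5*-1.6755 = -16.7553
  x_4 = 0.4954 - 0.01*7.9261 = 0.4161
  y_4 = -1.6755 - 0.01*-16.7553 = -1.508
Step 5: grad_x = 2*8*0.4161 = 6.6579, grad_y = 2*5*-1.508 = -15.0798
  x_5 = 0.4161 - 0.01*6.6579 = 0.3495
  y_5 = -1.508 - 0.01*-15.0798 = -1.3572
f(0.3495, -1.3572) = 8*0.3495^2 + 5*(-1.3572)^2 = 10.1872


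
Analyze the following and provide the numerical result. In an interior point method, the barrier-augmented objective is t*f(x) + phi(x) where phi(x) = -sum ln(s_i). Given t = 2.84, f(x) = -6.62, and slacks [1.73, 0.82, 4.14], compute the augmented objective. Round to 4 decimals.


Step 1: Compute log-barrier.
ln values: [0.5481, -0.1985, 1.4207]
phi = -(0.5481 - 0.1985 + 1.4207) = -1.7704
Step 2: Compute augmented objective.
t*f(x) = 2.84*-6.62 = -18.8008
Total = -18.8008 - 1.7704 = -20.5712


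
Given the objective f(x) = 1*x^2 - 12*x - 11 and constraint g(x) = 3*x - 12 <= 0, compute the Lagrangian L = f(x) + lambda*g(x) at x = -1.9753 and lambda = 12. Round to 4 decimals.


Step 1: Evaluate f(x).
f(-1.9753) = 1*(-1.9753)^2 - 12*(-1.9753) - 11 = 16.6054
Step 2: Evaluate g(x).
g(-1.9753) = 3*-1.9753 - 12 = -17.9259
Step 3: Compute Lagrangian.
L = 16.6054 + 12*-17.9259 = -198.5054


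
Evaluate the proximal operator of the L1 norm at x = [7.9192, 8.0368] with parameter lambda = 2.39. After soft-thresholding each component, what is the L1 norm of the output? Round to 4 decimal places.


Soft-thresholding with lambda = 2.39:
prox(7.9192) = sign(7.9192)*max(|7.9192| - 2.39, 0) = 5.5292
prox(8.0368) = sign(8.0368)*max(|8.0368| - 2.39, 0) = 5.6468
prox(x) = [5.5292, 5.6468]
||prox(x)||_1 = 5.5292 + 5.6468 = 11.176


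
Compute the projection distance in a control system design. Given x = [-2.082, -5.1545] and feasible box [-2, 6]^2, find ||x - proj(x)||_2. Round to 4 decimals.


Project each component onto [-2, 6].
clip(-2.082) = -2.0, clip(-5.1545) = -2.0
Projection = [-2.0, -2.0]
Squared diffs: [0.0067, 9.9509]
Distance = sqrt(9.9576) = 3.1556


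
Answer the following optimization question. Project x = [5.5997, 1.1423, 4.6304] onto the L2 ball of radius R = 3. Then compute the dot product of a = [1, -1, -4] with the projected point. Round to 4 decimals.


Step 1: Compute ||x|| (intermediates to 6 decimals).
||x|| = sqrt(5.5997^2 + 1.1423^2 + 4.6304^2) = 7.355413
Step 2: Project.
Since ||x|| > R, scale = R/||x|| = 3/7.355413 = 0.407863, proj(x) = scale * x
proj(x) = [2.28391, 0.465902, 1.888569]
Step 3: Dot product.
a^T * proj(x) = 1*2.28391 - 1*0.465902 - 4*1.888569 = -5.7363


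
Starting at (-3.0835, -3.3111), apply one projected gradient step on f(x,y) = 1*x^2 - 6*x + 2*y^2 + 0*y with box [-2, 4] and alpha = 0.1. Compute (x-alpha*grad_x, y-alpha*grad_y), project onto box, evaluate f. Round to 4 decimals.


Step 1: Compute gradient at (-3.0835, -3.3111).
grad_x = 2*1*-3.0835 - 6 = -12.167
grad_y = 2*2*-3.3111 + 0 = -13.2444
Step 2: Gradient step.
x_raw = -3.0835 - 0.1*-12.167 = -1.8668
y_raw = -3.3111 - 0.1*-13.2444 = -1.9867
Step 3: Project onto [-2, 4].
x_proj = clip(-1.8668) = -1.8668
y_proj = clip(-1.9867) = -1.9867
Step 4: Evaluate f.
f(-1.8668, -1.9867) = 22.5794


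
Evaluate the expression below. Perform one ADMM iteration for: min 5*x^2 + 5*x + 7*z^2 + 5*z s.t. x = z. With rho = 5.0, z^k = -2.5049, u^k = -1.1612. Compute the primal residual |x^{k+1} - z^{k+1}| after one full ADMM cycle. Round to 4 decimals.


ADMM iteration with rho = 5.0, z^k = -2.5049, u^k = -1.1612
Step 1: x-update.
Minimize 5*x^2 + 5*x + (5.0/2)*(x + 2.5049 - 1.1612)^2
FOC: (2*5 + 5.0)*x = -5 + 5.0*(-2.5049 + 1.1612)
x^{k+1} = -0.7812
Step 2: z-update.
Minimize 7*z^2 + 5*z + (5.0/2)*(-0.7812 - z - 1.1612)^2
FOC: (2*7 + 5.0)*z = -5 + 5.0*(-0.7812 - 1.1612)
z^{k+1} = -0.7743
Step 3: u-update.
u^{k+1} = -1.1612 - 0.7812 + 0.7743 = -1.1681
Step 4: Primal residual = |-0.7812 + 0.7743| = 0.0069


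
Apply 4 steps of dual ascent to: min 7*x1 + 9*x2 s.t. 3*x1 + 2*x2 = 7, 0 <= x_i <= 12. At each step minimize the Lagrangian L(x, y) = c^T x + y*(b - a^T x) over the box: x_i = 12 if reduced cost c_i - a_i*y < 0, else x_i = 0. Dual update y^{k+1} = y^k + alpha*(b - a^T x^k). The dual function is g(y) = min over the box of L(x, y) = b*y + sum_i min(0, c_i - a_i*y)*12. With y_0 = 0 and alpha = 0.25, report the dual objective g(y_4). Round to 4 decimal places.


Dual ascent for LP: min 7*x1 + 9*x2, 3*x1 + 2*x2 = 7, 0 <= x_i <= 12
Step 1: y^k = 0.0, reduced costs: (7.0, 9.0)
  x^k = (0.0, 0.0), subgradient = b - a^T x = 7.0
  y^{k+1} = 0.0 + 0.25*7.0 = 1.75
Step 2: y^k = 1.75, reduced costs: (1.75, 5.5)
  x^k = (0.0, 0.0), subgradient = b - a^T x = 7.0
  y^{k+1} = 1.75 + 0.25*7.0 = 3.5
Step 3: y^k = 3.5, reduced costs: (-3.5, 2.0)
  x^k = (12.0, 0.0), subgradient = b - a^T x = -29.0
  y^{k+1} = 3.5 + 0.25*-29.0 = -3.75
Step 4: y^k = -3.75, reduced costs: (18.25, 16.5)
  x^k = (0.0, 0.0), subgradient = b - a^T x = 7.0
  y^{k+1} = -3.75 + 0.25*7.0 = -2.0
Dual objective at y_4 = -2.0: reduced costs (13.0, 13.0), box minimizer x = (0.0, 0.0)
g(y_4) = b*y + (c1 - a1*y)*x1 + (c2 - a2*y)*x2 = 7*(-2.0) + 13.0*0.0 + 13.0*0.0 = -14.0 + 0.0 + 0.0 = -14.0


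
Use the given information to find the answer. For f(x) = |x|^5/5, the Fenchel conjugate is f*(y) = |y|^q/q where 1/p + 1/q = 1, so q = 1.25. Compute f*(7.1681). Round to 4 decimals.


The conjugate exponent q satisfies 1/p + 1/q = 1.
p = 5, so q = 5/(5 - 1) = 1.25
|y|^q = 7.1681^1.25 = 11.7288
f*(7.1681) = 11.7288 / 1.25 = 9.3831


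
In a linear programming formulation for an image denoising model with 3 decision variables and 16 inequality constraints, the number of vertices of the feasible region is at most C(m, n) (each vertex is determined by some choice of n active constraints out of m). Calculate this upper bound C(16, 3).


Each vertex corresponds to some choice of n active constraints out of m, so the number of vertices is at most C(m, n) = m! / (n!(m-n)!).
m = 16, n = 3
Numerator: 16 * 15 * 14
Denominator: 3! = 6
C(16, 3) = 560


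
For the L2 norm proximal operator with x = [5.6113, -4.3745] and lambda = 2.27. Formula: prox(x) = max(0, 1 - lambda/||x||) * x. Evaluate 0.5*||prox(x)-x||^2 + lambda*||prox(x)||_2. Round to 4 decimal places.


Step 1: Compute ||x||.
||x|| = 7.115
Step 2: Compute scaling factor.
scale = max(0, 1 - 2.27/7.115) = 0.681
Step 3: prox(x) = [3.821, -2.9788]
||prox(x)|| = 4.845
Step 4: Proximal objective.
0.5*||prox-x||^2 = 2.5765
lambda*||prox|| = 10.9982
Total = 13.5746


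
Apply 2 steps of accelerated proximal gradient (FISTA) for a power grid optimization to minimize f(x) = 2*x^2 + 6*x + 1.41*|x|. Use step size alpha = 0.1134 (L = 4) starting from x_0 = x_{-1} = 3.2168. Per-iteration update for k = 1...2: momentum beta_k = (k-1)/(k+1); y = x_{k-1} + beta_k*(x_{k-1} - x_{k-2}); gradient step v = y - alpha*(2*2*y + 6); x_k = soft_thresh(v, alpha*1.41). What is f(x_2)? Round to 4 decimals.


FISTA on f(x) = 2*x^2 + 6*x + 1.41*|x|
L = 4, alpha = 0.1134
Iteration 1: beta = 0.0, y = 3.2168 + 0.0*(3.2168 - 3.2168) = 3.2168
  grad(y) = 18.8672, v = y - alpha*grad = 1.0773
  prox(v) = soft_thresh(1.0773, 0.1599) = 0.9174
Iteration 2: beta = 0.3333, y = 0.9174 + 0.3333*(0.9174 - 3.2168) = 0.1509
  grad(y) = 6.6035, v = y - alpha*grad = -0.598
  prox(v) = soft_thresh(-0.598, 0.1599) = -0.4381
f(x_2) = 2*(-0.4381)^2 + 6*(-0.4381) + 1.41*|-0.4381| = -1.6269


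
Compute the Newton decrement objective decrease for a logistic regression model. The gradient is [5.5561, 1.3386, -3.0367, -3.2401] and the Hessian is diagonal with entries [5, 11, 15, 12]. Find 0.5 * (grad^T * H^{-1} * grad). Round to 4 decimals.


Step 1: H is diagonal, so H^(-1) * g = [1.1112, 0.1217, -0.2024, -0.27].
Step 2: g^T H^(-1) g = sum_i g_i^2 / H_ii
  = (5.5561)^2/5 + (1.3386)^2/11 + (-3.0367)^2/15 + (-3.2401)^2/12
  = 6.174 + 0.1629 + 0.6148 + 0.8749 = 7.8266
Step 3: Objective decrease = 0.5 * g^T H^(-1) g = 3.9133
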